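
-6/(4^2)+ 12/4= 21/8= 2.62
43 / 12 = 3.58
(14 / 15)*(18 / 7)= 12 / 5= 2.40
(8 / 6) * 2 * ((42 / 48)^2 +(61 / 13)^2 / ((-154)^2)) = 49157585 / 24048024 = 2.04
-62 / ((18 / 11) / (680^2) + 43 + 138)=-157678400 / 460319209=-0.34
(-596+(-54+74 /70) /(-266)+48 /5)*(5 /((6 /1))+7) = -85501319 /18620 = -4591.91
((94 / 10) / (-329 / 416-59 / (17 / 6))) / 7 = -332384 / 5349995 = -0.06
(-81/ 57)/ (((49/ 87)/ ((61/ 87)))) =-1.77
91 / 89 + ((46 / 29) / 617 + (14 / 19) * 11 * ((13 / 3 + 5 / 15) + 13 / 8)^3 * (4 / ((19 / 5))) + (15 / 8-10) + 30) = 2133634707658451 / 993399892416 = 2147.81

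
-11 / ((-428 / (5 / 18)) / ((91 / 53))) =5005 / 408312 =0.01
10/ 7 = 1.43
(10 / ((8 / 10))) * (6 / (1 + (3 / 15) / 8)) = 3000 / 41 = 73.17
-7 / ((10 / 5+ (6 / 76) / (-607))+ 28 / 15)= -2421930 / 1337783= -1.81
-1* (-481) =481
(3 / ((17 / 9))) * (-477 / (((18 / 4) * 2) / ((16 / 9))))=-149.65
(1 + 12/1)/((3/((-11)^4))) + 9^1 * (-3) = 190252/3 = 63417.33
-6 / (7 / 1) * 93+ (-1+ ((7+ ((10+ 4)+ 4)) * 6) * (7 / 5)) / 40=-20857 / 280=-74.49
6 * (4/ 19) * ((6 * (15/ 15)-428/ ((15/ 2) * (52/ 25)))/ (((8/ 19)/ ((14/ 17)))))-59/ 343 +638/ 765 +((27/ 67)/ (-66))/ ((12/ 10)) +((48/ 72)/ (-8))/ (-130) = -1051895471797/ 20112051960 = -52.30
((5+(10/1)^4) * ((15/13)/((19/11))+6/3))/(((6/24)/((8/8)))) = 26373180/247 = 106774.01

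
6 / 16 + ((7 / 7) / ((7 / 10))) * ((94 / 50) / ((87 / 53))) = 48991 / 24360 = 2.01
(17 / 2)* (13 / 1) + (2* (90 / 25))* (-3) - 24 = 649 / 10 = 64.90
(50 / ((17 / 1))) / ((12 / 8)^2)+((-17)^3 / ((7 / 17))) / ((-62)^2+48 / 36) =-22185739 / 12355056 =-1.80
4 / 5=0.80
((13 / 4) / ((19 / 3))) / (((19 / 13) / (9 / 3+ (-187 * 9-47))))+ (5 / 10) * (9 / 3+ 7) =-868369 / 1444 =-601.36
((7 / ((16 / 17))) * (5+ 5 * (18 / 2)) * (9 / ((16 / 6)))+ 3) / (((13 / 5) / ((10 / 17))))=2012925 / 7072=284.63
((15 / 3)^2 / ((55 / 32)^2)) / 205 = 1024 / 24805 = 0.04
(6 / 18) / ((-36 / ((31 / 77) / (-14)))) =0.00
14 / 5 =2.80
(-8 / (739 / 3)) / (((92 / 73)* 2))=-219 / 16997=-0.01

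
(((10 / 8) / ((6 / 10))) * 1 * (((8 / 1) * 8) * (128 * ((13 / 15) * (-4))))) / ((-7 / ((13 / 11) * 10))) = 69222400 / 693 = 99888.02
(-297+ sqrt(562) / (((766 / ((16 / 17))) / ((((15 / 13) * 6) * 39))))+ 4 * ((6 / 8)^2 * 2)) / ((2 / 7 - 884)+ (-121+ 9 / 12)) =8190 / 28111 - 60480 * sqrt(562) / 183030721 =0.28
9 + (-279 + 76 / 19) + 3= -263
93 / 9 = 31 / 3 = 10.33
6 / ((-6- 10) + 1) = -2 / 5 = -0.40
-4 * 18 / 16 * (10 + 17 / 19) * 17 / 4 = -31671 / 152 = -208.36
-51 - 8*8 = -115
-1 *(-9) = 9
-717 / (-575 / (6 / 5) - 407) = 0.81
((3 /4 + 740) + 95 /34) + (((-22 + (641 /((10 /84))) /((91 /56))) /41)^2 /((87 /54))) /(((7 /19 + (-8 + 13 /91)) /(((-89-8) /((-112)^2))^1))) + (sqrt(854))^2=417063109424457297 /260391886518400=1601.67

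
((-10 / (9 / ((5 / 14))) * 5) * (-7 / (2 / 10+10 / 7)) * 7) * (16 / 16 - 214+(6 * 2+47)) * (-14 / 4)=16506875 / 513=32177.14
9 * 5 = 45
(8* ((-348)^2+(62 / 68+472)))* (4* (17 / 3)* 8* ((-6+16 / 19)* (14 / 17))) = -725928931840 / 969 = -749152664.44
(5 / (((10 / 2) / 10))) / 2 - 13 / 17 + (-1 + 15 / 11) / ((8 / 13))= 1805 / 374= 4.83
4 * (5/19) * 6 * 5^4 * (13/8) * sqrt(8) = 243750 * sqrt(2)/19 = 18142.87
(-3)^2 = 9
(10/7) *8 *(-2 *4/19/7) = -640/931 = -0.69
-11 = -11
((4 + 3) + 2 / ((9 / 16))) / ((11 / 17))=1615 / 99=16.31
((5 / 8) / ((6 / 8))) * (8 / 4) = 5 / 3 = 1.67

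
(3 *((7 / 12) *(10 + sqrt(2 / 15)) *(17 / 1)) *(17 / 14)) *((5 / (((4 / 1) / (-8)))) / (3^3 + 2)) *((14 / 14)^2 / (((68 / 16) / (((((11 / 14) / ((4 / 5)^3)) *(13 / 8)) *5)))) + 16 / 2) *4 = -5646.98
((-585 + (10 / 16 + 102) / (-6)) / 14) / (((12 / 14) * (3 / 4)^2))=-28901 / 324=-89.20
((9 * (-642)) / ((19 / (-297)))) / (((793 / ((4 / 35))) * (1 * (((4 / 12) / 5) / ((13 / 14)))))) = 10296396 / 56791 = 181.30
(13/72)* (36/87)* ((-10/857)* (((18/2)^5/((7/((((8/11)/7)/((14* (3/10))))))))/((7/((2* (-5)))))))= 170586000/656392583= 0.26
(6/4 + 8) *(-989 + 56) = -17727/2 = -8863.50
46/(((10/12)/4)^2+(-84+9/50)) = -662400/1206383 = -0.55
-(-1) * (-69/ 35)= -69/ 35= -1.97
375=375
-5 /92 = -0.05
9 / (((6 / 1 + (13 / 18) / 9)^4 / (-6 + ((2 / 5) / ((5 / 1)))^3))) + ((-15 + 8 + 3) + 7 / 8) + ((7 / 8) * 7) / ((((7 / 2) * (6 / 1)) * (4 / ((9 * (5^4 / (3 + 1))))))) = 99.37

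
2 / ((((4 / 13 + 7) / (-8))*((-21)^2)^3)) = -208 / 8147781495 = -0.00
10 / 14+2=19 / 7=2.71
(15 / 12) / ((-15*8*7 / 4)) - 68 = -11425 / 168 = -68.01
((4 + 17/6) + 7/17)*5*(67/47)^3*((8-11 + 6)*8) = 4445277140/1764991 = 2518.58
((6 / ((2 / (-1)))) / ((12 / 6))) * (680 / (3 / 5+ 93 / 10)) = -3400 / 33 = -103.03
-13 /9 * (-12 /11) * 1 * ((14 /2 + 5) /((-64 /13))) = -169 /44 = -3.84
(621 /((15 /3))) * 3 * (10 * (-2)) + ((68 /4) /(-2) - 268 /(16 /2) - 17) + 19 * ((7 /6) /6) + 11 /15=-1351183 /180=-7506.57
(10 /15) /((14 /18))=6 /7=0.86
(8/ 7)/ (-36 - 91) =-8/ 889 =-0.01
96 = 96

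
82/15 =5.47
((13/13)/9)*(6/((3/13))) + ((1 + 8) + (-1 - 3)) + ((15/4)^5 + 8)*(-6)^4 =559560887/576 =971459.87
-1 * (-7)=7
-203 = -203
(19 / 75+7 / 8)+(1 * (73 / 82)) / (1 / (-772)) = -16879043 / 24600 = -686.14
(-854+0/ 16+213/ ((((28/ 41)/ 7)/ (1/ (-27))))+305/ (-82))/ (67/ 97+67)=-134378465/ 9691416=-13.87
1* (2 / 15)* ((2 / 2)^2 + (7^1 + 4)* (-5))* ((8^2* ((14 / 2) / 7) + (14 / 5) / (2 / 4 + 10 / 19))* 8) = -1249152 / 325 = -3843.54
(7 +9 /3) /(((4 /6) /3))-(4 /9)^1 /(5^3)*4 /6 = 45.00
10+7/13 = 137/13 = 10.54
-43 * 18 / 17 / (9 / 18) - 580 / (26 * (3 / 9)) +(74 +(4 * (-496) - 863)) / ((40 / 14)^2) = -43994417 / 88400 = -497.67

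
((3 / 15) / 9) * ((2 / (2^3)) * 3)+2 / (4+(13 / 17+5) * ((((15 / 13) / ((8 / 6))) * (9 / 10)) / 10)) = 1100129 / 2359740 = 0.47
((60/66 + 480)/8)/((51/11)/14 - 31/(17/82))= -314755/781202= -0.40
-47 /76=-0.62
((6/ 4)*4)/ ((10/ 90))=54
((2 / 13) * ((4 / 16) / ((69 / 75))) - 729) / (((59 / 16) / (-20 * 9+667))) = -1698332632 / 17641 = -96271.90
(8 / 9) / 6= 4 / 27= 0.15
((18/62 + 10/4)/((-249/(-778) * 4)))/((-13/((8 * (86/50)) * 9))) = -20.76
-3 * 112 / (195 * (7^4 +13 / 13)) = -56 / 78065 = -0.00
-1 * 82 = -82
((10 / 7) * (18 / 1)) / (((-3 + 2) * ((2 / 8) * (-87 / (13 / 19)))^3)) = 2812160 / 3512967171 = 0.00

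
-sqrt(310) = -17.61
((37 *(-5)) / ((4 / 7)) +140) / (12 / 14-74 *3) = 1715 / 2064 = 0.83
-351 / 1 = -351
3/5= 0.60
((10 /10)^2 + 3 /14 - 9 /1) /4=-109 /56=-1.95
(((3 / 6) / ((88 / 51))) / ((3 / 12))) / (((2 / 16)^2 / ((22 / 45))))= 544 / 15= 36.27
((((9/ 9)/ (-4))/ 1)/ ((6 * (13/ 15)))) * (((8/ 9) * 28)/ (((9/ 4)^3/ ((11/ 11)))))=-8960/ 85293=-0.11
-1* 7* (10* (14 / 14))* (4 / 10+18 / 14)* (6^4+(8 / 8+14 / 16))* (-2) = 306298.50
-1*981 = -981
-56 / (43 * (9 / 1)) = -56 / 387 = -0.14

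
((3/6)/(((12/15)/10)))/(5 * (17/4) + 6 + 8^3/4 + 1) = 1/25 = 0.04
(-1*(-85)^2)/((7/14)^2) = -28900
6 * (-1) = -6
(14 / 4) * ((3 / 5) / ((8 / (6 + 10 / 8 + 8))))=1281 / 320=4.00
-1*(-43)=43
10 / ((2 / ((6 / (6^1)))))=5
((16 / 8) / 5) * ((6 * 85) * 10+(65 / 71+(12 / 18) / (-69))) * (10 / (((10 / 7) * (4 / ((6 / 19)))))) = 524776091 / 465405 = 1127.57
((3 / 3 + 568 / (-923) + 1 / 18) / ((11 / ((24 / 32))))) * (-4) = -0.12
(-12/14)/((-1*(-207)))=-2/483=-0.00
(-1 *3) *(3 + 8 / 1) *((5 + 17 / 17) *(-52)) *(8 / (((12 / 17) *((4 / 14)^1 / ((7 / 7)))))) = 408408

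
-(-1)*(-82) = -82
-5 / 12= -0.42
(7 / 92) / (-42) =-1 / 552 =-0.00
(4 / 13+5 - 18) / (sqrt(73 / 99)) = -495 * sqrt(803) / 949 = -14.78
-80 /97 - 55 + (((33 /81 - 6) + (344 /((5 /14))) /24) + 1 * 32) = 10.72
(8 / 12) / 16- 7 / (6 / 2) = -2.29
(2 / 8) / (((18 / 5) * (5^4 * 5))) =1 / 45000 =0.00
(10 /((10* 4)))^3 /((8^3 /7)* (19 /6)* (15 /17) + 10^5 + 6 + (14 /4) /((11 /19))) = 1309 /8395730400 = 0.00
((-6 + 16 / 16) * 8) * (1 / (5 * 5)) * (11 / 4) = -22 / 5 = -4.40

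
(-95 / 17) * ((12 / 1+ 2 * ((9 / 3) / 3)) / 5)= -266 / 17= -15.65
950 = 950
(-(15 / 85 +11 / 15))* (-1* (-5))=-232 / 51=-4.55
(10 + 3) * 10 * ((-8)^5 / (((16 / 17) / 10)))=-45260800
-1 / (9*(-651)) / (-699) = -1 / 4095441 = -0.00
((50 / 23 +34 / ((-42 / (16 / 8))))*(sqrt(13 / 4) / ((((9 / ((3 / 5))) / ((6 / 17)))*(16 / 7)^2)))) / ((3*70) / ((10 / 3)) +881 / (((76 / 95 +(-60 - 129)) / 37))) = -0.00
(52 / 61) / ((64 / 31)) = 403 / 976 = 0.41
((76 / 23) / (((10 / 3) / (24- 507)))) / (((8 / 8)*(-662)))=1197 / 1655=0.72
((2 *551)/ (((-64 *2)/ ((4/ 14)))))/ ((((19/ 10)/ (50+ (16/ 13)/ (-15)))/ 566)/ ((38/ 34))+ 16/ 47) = -1229983373/ 170252908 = -7.22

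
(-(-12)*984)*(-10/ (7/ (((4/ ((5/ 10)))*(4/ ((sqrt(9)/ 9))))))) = -11335680/ 7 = -1619382.86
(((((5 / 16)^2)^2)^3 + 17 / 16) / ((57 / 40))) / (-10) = -99689135631899 / 1337006139375616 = -0.07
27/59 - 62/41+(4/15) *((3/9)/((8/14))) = -97862/108855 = -0.90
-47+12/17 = -787/17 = -46.29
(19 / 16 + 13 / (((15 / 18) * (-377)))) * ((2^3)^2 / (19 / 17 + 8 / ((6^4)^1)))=29291544 / 448775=65.27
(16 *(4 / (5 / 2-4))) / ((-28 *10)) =16 / 105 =0.15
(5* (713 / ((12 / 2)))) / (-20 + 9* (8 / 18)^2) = -10695 / 328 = -32.61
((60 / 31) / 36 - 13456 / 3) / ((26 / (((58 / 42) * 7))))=-930523 / 558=-1667.60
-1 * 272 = -272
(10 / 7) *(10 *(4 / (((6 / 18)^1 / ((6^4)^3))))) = 2612138803200 / 7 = 373162686171.43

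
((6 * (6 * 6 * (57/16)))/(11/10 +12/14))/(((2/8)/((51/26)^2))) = 140102865/23153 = 6051.18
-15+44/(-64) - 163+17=-2587/16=-161.69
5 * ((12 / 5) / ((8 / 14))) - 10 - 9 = 2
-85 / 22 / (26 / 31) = -2635 / 572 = -4.61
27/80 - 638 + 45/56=-356641/560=-636.86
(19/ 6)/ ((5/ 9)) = 57/ 10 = 5.70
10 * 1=10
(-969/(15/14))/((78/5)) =-2261/39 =-57.97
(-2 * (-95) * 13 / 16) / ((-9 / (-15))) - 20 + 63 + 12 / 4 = 7279 / 24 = 303.29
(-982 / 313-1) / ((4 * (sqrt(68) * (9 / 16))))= -2590 * sqrt(17) / 47889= -0.22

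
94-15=79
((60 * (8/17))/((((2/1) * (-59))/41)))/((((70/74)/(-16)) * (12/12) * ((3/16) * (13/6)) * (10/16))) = 298254336/456365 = 653.54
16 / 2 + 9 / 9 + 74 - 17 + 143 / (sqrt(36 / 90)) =66 + 143*sqrt(10) / 2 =292.10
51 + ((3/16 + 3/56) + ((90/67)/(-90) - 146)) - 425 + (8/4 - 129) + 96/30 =-24146891/37520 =-643.57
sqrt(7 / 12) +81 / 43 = sqrt(21) / 6 +81 / 43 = 2.65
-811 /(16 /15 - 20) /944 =12165 /268096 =0.05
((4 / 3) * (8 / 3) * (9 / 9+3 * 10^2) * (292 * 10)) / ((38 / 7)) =98439040 / 171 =575666.90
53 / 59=0.90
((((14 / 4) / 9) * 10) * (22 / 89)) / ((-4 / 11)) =-4235 / 1602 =-2.64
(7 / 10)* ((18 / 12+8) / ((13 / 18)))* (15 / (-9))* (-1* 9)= 3591 / 26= 138.12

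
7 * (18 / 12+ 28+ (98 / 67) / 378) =747215 / 3618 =206.53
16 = 16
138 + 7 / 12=1663 / 12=138.58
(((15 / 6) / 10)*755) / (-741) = -755 / 2964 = -0.25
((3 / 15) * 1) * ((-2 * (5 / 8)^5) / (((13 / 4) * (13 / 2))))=-625 / 346112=-0.00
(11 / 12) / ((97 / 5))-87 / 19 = -100223 / 22116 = -4.53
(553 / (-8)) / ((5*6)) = -2.30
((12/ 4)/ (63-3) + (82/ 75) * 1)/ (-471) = -343/ 141300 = -0.00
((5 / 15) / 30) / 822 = 0.00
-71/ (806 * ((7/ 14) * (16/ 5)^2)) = -1775/ 103168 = -0.02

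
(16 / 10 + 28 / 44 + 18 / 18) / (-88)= -89 / 2420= -0.04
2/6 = 1/3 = 0.33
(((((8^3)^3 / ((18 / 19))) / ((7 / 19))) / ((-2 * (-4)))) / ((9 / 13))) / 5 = 39367737344 / 2835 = 13886327.11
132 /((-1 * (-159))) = 44 /53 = 0.83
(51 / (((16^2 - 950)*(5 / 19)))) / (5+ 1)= -323 / 6940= -0.05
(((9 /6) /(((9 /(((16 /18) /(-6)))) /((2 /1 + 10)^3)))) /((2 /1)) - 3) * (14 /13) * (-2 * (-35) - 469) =135926 /13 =10455.85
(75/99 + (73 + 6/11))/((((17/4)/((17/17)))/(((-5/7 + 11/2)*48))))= 5257088/1309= 4016.11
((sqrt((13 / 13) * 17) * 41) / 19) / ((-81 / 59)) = -2419 * sqrt(17) / 1539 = -6.48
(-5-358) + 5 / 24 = -8707 / 24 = -362.79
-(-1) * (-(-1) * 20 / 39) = 0.51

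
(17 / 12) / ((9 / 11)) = 187 / 108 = 1.73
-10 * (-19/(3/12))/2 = 380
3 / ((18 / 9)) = 3 / 2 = 1.50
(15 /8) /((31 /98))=735 /124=5.93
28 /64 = 7 /16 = 0.44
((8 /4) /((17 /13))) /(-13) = -2 /17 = -0.12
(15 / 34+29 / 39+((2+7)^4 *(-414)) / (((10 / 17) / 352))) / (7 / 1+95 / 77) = -829786217391901 / 4203420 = -197407400.97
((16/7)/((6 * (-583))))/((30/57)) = -76/61215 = -0.00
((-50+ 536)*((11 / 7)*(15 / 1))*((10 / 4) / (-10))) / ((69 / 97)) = -1296405 / 322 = -4026.10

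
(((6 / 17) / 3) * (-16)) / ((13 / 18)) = -576 / 221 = -2.61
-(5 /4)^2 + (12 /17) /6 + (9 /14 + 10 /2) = 4.20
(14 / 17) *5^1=70 / 17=4.12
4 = 4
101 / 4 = 25.25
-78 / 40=-39 / 20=-1.95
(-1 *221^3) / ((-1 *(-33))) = -10793861 / 33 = -327086.70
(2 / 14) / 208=1 / 1456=0.00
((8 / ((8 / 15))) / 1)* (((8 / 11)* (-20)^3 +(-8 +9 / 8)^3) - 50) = -92896.99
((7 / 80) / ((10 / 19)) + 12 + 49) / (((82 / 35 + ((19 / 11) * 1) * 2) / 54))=11303523 / 19840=569.73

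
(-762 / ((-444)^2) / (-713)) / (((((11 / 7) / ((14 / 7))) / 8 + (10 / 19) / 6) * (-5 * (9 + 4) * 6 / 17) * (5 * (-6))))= 287147 / 6777968763150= 0.00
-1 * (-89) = 89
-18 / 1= -18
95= 95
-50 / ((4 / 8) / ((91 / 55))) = -165.45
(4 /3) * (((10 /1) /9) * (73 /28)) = 730 /189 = 3.86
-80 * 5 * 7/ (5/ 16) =-8960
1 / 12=0.08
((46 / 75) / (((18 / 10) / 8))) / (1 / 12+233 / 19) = 27968 / 126675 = 0.22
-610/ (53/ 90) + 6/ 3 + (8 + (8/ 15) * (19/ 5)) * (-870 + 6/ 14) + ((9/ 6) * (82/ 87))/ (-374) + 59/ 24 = -11770167011773/ 1207159800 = -9750.30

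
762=762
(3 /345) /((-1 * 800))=-1 /92000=-0.00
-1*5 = -5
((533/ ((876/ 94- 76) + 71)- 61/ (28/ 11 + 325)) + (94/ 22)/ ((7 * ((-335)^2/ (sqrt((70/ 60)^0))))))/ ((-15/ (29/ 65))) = -111254027477389/ 30356326625625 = -3.66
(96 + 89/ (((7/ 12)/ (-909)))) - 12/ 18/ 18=-138591.47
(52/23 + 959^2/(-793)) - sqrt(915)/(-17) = -21111427/18239 + sqrt(915)/17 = -1155.71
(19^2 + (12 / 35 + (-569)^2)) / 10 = 5672141 / 175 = 32412.23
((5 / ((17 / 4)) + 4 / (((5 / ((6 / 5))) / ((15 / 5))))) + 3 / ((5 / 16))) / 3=4.55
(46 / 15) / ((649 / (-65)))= -598 / 1947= -0.31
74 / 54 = 37 / 27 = 1.37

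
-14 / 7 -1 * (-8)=6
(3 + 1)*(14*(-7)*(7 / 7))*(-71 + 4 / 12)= 83104 / 3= 27701.33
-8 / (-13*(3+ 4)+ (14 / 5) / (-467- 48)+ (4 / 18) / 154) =1784475 / 20299294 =0.09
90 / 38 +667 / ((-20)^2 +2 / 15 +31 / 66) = 10131045 / 2511781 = 4.03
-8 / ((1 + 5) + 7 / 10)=-80 / 67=-1.19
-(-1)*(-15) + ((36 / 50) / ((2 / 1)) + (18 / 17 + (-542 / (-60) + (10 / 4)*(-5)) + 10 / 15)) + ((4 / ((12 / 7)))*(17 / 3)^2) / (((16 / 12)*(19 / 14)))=3637421 / 145350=25.03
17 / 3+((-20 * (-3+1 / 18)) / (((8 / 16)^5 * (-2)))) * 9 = -25423 / 3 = -8474.33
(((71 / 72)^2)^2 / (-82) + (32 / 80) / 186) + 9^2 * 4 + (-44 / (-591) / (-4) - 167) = 10562433115975193 / 67288641822720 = 156.97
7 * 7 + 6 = 55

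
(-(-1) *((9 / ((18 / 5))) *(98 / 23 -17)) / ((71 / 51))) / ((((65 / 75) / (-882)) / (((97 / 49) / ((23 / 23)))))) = 978392925 / 21229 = 46087.57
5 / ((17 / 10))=50 / 17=2.94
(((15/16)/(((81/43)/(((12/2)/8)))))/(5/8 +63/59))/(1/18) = 12685/3196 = 3.97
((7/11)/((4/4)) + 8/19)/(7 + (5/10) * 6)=221/2090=0.11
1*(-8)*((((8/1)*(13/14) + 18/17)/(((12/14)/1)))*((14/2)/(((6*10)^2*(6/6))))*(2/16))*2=-707/18360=-0.04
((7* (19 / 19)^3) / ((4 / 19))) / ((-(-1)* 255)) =133 / 1020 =0.13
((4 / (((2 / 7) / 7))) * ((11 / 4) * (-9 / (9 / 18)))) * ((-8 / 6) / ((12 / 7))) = 3773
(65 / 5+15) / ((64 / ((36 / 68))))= 63 / 272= 0.23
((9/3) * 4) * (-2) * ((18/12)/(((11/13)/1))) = -468/11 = -42.55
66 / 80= 33 / 40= 0.82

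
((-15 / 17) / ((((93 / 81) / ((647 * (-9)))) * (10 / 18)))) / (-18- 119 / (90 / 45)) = -8489934 / 81685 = -103.94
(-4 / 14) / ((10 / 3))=-3 / 35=-0.09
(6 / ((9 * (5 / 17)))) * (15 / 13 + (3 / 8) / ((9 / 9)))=901 / 260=3.47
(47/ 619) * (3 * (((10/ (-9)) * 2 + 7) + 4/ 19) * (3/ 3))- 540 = -19012729/ 35283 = -538.86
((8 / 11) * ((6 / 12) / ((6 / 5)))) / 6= 5 / 99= 0.05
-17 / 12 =-1.42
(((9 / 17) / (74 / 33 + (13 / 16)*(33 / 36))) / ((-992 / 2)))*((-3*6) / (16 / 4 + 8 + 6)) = 132 / 369427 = 0.00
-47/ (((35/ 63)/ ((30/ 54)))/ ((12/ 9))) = -188/ 3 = -62.67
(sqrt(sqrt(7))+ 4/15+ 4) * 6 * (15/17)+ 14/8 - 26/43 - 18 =16765/2924+ 90 * 7^(1/4)/17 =14.34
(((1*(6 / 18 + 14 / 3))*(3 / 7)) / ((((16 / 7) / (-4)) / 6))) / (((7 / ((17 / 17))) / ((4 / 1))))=-90 / 7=-12.86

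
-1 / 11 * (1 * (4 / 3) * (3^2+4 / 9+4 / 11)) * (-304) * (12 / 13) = 4722944 / 14157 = 333.61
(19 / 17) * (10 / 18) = 95 / 153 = 0.62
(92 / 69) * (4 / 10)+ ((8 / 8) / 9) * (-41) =-181 / 45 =-4.02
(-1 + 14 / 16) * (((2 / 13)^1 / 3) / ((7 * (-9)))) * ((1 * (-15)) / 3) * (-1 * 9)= 5 / 1092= 0.00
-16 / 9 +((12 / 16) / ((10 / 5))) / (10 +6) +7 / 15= -7417 / 5760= -1.29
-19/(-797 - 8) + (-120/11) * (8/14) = -54991/8855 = -6.21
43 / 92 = 0.47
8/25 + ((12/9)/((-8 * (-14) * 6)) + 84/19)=1135483/239400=4.74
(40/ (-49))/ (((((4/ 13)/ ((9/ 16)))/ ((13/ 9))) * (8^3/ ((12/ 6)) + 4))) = -13/ 1568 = -0.01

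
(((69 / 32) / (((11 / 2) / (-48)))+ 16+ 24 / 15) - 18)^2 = 1117249 / 3025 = 369.34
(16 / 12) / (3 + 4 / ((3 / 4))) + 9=9.16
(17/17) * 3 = 3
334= 334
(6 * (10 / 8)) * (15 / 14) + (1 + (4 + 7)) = 561 / 28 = 20.04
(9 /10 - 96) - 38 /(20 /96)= -555 /2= -277.50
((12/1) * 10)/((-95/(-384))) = 9216/19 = 485.05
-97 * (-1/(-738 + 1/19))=-1843/14021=-0.13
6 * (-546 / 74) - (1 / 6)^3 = -353845 / 7992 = -44.27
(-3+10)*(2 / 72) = 7 / 36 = 0.19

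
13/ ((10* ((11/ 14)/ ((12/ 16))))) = 273/ 220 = 1.24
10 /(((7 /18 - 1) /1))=-16.36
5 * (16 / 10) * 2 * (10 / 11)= 160 / 11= 14.55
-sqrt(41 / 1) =-sqrt(41) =-6.40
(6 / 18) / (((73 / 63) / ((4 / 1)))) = 84 / 73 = 1.15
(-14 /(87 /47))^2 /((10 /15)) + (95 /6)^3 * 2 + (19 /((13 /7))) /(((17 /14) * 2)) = 161159466535 /20072988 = 8028.67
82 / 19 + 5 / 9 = 833 / 171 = 4.87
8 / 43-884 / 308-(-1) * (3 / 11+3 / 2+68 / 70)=1989 / 33110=0.06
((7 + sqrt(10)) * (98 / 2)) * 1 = 49 * sqrt(10) + 343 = 497.95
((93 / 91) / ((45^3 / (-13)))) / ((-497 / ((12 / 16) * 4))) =31 / 35224875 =0.00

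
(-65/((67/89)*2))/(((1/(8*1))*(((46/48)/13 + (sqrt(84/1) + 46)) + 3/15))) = -2605835200800/335438218123 + 112627008000*sqrt(21)/335438218123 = -6.23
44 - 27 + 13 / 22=387 / 22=17.59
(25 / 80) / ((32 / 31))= 155 / 512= 0.30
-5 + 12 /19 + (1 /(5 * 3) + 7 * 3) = 4759 /285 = 16.70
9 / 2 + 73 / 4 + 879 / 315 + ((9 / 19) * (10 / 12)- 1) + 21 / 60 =50444 / 1995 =25.29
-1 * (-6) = 6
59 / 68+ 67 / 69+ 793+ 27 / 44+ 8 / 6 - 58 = 3177517 / 4301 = 738.79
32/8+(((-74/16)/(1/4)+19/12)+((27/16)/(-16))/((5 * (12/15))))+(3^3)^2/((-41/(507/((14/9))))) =-5120803279/881664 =-5808.11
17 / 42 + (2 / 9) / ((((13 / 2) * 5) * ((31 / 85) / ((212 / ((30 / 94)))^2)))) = 8273.09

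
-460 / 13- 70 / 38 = -37.23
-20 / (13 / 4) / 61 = -0.10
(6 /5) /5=6 /25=0.24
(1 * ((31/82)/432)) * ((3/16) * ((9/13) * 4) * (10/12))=155/409344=0.00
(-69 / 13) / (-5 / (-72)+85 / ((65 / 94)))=-4968 / 115121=-0.04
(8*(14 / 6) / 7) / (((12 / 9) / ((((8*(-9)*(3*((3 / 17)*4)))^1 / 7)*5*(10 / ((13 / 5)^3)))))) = -32400000 / 261443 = -123.93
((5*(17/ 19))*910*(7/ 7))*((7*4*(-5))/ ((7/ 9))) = -13923000/ 19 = -732789.47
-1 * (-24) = 24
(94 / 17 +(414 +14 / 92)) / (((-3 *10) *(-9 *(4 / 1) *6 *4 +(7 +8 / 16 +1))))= 109397 / 6690010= 0.02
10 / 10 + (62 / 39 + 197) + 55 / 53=414697 / 2067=200.63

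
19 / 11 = 1.73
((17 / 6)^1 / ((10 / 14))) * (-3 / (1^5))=-119 / 10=-11.90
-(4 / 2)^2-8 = -12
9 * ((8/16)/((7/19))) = 12.21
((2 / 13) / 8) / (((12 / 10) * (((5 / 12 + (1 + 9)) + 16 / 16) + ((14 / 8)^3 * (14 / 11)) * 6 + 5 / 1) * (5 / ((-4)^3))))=-1408 / 393601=-0.00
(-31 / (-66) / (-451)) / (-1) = 31 / 29766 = 0.00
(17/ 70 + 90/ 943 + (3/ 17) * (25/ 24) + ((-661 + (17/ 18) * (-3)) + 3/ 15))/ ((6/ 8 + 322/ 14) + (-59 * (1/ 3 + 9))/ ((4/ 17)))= 8929482113/ 31195203830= 0.29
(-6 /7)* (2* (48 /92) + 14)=-2076 /161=-12.89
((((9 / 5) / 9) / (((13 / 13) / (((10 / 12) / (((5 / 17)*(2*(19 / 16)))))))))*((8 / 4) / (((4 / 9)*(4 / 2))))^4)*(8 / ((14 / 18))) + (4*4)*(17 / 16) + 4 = 446331 / 5320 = 83.90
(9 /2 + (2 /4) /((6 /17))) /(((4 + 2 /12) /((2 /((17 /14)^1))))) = 994 /425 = 2.34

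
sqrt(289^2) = 289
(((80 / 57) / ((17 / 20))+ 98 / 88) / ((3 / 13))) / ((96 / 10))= 7662265 / 6139584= 1.25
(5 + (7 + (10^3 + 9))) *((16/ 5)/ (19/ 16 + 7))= 261376/ 655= 399.05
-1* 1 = -1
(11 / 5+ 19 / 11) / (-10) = -0.39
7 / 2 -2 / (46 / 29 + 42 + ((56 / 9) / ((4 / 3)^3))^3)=6350767 / 1831474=3.47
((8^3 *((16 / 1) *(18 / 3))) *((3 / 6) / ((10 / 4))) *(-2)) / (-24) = 4096 / 5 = 819.20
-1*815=-815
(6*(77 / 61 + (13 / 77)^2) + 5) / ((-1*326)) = -4609397 / 117904094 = -0.04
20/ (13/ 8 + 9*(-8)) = -160/ 563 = -0.28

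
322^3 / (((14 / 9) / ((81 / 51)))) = 579489876 / 17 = 34087639.76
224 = 224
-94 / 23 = -4.09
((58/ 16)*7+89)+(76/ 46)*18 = 26517/ 184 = 144.11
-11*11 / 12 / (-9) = 121 / 108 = 1.12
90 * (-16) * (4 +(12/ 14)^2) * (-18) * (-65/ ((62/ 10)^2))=-9771840000/ 47089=-207518.53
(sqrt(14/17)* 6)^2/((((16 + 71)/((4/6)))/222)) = 24864/493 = 50.43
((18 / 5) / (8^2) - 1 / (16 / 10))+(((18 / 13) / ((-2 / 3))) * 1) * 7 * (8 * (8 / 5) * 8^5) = -12683576479 / 2080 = -6097873.31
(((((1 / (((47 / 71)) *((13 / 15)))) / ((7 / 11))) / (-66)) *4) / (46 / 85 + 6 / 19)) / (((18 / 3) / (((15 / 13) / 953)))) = -0.00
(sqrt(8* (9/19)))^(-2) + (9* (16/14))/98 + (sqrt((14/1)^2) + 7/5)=1947137/123480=15.77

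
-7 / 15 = -0.47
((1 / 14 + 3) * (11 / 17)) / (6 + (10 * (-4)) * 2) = -473 / 17612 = -0.03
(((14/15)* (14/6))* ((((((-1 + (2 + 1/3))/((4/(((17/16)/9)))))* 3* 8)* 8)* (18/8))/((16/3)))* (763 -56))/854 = 84133/14640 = 5.75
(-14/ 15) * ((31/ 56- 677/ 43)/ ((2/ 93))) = 659.27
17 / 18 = 0.94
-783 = -783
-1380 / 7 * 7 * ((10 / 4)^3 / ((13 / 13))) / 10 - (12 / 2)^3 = -9489 / 4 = -2372.25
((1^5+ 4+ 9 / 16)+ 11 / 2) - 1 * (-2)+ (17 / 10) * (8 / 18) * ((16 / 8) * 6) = 5311 / 240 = 22.13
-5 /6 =-0.83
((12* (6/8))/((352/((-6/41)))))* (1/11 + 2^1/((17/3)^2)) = -0.00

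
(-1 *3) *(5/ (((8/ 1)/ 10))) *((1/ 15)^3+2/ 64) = -3407/ 5760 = -0.59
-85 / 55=-17 / 11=-1.55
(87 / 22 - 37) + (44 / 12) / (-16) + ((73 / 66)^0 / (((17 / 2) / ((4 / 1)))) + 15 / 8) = -277619 / 8976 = -30.93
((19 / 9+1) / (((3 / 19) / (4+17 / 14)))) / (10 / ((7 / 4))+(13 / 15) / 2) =194180 / 11619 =16.71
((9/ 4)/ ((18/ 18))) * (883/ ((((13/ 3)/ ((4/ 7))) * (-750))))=-7947/ 22750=-0.35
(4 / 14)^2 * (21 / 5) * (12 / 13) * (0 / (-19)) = 0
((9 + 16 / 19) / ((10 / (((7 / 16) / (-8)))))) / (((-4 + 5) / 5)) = -1309 / 4864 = -0.27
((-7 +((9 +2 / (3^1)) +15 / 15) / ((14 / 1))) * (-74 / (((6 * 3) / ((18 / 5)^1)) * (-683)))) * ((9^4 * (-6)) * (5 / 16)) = 31801167 / 19124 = 1662.89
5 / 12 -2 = -19 / 12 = -1.58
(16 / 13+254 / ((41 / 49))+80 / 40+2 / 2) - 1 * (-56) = 193901 / 533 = 363.79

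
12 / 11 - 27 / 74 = 591 / 814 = 0.73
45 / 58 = 0.78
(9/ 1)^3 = 729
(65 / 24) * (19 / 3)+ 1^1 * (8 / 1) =1811 / 72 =25.15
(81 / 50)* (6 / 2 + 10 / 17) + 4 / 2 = 6641 / 850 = 7.81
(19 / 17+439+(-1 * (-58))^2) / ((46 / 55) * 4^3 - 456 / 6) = -169.28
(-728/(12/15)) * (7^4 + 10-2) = -2192190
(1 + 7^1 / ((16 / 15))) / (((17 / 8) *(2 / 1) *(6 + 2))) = 121 / 544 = 0.22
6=6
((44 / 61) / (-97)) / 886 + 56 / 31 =146788254 / 81258161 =1.81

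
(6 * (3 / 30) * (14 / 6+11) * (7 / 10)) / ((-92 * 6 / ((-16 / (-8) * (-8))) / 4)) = 224 / 345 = 0.65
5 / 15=0.33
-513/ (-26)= 513/ 26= 19.73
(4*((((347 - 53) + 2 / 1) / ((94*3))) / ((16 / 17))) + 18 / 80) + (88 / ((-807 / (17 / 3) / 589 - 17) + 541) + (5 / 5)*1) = 173152027139 / 29578365240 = 5.85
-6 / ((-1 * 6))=1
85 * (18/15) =102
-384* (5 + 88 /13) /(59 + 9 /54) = -352512 /4615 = -76.38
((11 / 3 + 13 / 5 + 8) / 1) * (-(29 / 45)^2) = -179974 / 30375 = -5.93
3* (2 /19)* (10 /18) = 10 /57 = 0.18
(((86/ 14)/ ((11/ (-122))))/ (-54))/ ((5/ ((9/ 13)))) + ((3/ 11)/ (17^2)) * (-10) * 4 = 594247/ 4339335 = 0.14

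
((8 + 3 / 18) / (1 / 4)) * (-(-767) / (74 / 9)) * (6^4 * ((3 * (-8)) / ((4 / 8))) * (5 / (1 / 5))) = -175347244800 / 37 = -4739114724.32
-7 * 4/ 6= -14/ 3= -4.67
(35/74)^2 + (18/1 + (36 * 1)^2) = 7196689/5476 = 1314.22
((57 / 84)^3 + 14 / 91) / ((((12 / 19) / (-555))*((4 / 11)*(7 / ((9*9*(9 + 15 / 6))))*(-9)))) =1065054374505 / 63924224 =16661.20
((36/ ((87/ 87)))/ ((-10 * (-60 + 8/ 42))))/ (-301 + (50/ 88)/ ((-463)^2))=-445673151/ 2228695863635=-0.00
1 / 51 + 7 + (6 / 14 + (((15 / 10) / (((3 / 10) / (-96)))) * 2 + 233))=-256880 / 357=-719.55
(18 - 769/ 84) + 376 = 32327/ 84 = 384.85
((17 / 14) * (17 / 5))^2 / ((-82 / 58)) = -2422109 / 200900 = -12.06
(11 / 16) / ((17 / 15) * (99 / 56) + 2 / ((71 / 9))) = 27335 / 89742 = 0.30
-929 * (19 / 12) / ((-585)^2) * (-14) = 123557 / 2053350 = 0.06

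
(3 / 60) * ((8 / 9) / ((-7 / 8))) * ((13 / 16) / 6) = -13 / 1890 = -0.01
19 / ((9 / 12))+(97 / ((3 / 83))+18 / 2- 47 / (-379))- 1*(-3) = 1031306 / 379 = 2721.12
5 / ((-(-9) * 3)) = 5 / 27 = 0.19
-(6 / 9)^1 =-0.67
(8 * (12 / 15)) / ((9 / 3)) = 32 / 15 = 2.13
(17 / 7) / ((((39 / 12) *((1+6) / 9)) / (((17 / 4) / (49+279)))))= 2601 / 208936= 0.01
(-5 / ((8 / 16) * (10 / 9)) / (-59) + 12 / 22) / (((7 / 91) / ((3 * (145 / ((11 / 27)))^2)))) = 270786084075 / 78529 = 3448230.39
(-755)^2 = 570025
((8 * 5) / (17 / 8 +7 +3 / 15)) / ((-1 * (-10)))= 160 / 373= 0.43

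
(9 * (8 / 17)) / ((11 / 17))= 72 / 11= 6.55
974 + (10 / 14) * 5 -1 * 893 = 592 / 7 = 84.57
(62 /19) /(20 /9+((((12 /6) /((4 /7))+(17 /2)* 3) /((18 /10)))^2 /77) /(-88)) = 34029072 /22774445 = 1.49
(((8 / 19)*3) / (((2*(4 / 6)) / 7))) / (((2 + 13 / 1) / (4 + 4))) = 336 / 95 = 3.54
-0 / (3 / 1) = 0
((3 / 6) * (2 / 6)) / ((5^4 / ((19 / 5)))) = 19 / 18750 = 0.00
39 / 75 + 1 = 38 / 25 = 1.52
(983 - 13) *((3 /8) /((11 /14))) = 10185 /22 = 462.95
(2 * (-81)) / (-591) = 54 / 197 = 0.27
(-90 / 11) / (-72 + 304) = -45 / 1276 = -0.04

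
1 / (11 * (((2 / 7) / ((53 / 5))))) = 371 / 110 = 3.37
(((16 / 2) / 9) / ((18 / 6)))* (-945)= -280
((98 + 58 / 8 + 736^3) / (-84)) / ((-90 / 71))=22645498919 / 6048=3744295.46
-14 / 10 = -7 / 5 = -1.40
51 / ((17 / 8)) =24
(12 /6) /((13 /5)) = 0.77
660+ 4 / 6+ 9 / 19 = 661.14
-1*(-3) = 3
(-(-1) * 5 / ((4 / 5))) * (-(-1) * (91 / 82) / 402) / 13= 175 / 131856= 0.00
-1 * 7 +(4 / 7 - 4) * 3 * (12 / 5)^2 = -11593 / 175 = -66.25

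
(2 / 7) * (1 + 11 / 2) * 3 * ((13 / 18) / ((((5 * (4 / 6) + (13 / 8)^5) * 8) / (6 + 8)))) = 692224 / 1441559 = 0.48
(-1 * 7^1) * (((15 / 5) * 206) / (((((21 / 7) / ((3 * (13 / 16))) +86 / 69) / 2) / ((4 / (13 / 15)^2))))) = -268644600 / 14443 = -18600.33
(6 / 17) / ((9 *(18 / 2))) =2 / 459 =0.00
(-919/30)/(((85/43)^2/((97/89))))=-164825407/19290750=-8.54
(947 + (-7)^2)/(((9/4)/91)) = 120848/3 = 40282.67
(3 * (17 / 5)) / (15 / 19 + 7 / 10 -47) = -1938 / 8647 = -0.22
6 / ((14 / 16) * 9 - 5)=48 / 23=2.09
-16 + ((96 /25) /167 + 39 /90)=-15.54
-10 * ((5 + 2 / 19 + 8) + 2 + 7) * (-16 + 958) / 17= -3956400 / 323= -12248.92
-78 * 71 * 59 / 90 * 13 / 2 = -707941 / 30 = -23598.03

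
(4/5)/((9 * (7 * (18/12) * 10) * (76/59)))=59/89775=0.00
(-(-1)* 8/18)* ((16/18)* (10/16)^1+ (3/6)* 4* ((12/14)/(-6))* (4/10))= 0.20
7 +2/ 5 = 37/ 5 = 7.40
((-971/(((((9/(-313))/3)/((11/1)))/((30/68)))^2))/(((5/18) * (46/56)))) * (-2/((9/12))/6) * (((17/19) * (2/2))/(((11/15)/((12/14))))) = 3767064800400/7429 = 507075622.61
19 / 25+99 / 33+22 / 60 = 619 / 150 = 4.13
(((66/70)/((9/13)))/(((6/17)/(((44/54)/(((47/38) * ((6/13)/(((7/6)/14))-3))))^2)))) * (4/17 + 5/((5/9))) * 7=10957704472/652196205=16.80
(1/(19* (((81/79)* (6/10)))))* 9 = 395/513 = 0.77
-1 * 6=-6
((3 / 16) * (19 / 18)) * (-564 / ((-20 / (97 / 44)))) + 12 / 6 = 100701 / 7040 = 14.30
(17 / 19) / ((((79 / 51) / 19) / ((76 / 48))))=17.38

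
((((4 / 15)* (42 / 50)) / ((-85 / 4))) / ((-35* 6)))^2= 64 / 25400390625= 0.00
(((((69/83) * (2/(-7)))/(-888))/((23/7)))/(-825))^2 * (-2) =-1/51352018245000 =-0.00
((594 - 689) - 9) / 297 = -104 / 297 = -0.35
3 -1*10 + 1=-6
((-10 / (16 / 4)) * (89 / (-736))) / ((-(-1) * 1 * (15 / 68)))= 1513 / 1104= 1.37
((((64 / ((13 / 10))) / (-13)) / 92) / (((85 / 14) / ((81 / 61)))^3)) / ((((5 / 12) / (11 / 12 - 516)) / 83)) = 23940100981004544 / 541827224651375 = 44.18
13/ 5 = 2.60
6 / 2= 3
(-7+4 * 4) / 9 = 1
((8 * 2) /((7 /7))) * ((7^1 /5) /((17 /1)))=112 /85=1.32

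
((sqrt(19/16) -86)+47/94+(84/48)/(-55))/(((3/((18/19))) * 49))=-56451/102410+3 * sqrt(19)/1862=-0.54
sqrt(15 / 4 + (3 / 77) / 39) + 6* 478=2869.94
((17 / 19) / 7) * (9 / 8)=153 / 1064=0.14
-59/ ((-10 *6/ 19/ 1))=1121/ 60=18.68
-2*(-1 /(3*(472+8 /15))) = 5 /3544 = 0.00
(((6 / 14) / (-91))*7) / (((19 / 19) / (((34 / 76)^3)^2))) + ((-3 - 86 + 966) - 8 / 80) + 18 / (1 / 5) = 1324629485245233 / 1369976054720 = 966.90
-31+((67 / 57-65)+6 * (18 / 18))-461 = -31340 / 57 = -549.82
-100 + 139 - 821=-782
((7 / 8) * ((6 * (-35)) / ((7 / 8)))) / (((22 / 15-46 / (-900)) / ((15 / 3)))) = -472500 / 683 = -691.80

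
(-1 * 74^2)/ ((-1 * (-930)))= -2738/ 465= -5.89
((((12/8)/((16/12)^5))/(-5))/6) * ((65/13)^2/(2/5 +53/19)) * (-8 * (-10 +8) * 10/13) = -192375/168064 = -1.14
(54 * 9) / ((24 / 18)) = 729 / 2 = 364.50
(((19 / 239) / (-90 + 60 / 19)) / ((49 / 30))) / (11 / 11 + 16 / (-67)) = -24187 / 32849355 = -0.00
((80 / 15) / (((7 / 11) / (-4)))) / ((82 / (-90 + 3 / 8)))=36.64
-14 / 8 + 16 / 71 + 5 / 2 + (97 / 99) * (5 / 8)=89281 / 56232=1.59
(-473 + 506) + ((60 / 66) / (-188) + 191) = 231611 / 1034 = 224.00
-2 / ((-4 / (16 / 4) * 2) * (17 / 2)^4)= 16 / 83521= 0.00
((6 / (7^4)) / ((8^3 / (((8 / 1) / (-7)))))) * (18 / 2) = -27 / 537824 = -0.00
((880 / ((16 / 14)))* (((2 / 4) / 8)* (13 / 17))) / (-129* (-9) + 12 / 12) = 715 / 22576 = 0.03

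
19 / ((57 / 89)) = 89 / 3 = 29.67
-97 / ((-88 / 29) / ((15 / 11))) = 42195 / 968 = 43.59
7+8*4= 39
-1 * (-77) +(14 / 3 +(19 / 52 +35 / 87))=124311 / 1508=82.43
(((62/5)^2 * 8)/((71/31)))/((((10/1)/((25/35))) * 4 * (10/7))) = 59582/8875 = 6.71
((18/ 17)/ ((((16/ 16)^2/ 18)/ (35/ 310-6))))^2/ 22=1748178450/ 3055019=572.23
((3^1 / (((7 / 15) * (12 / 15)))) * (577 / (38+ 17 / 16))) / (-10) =-10386 / 875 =-11.87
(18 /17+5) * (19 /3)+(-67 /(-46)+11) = 119245 /2346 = 50.83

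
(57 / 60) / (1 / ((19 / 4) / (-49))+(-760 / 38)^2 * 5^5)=361 / 474996080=0.00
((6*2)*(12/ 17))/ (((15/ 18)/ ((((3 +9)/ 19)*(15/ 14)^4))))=6561000/ 775523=8.46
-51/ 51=-1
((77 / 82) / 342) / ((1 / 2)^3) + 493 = 3456577 / 7011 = 493.02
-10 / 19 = -0.53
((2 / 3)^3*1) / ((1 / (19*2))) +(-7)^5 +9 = -453242 / 27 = -16786.74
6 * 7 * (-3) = -126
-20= -20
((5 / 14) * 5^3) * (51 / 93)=10625 / 434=24.48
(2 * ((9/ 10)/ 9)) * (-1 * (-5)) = 1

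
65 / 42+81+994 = 45215 / 42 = 1076.55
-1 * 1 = -1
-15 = -15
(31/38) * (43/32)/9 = 1333/10944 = 0.12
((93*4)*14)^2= 27123264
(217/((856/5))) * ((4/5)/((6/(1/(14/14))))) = 217/1284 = 0.17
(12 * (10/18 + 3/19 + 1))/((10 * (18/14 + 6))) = 4102/14535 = 0.28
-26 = -26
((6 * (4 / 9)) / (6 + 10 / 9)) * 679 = 2037 / 8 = 254.62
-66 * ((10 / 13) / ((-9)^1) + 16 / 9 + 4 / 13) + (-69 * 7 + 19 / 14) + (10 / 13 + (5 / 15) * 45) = -108813 / 182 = -597.87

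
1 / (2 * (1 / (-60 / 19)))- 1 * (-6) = 84 / 19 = 4.42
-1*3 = -3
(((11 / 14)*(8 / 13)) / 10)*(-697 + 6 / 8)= -33.66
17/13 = 1.31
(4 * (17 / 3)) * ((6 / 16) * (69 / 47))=1173 / 94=12.48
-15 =-15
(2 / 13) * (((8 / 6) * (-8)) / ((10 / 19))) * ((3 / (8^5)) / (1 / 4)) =-19 / 16640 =-0.00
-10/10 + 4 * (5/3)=17/3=5.67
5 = 5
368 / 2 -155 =29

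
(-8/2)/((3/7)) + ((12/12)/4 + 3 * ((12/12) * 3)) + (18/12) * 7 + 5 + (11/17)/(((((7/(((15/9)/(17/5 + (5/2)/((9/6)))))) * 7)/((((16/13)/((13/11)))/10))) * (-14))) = 15.42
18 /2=9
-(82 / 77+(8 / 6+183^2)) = -7736513 / 231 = -33491.40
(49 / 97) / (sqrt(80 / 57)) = 49*sqrt(285) / 1940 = 0.43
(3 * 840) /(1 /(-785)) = -1978200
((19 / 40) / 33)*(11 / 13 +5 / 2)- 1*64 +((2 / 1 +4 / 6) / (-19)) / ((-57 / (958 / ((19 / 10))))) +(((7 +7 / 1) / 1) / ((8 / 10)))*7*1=42223629821 / 706202640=59.79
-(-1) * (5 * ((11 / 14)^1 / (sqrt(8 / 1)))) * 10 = 275 * sqrt(2) / 28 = 13.89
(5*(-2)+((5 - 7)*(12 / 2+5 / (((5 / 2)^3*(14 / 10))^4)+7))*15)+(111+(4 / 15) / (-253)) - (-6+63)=-9852177009434 / 28474359375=-346.00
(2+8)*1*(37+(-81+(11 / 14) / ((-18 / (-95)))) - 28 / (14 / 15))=-88015 / 126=-698.53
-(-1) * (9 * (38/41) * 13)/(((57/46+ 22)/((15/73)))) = 3067740/3199517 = 0.96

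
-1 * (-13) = 13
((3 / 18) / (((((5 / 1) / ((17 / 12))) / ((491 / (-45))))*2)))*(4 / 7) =-0.15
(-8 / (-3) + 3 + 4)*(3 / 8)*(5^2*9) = 815.62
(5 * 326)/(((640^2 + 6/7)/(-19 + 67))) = 273840/1433603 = 0.19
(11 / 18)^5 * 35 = 5636785 / 1889568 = 2.98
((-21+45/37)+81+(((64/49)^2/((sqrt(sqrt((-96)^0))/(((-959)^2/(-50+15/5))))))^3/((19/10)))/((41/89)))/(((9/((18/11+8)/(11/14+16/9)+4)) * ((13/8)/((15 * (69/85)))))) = -6899623226591948976173882717430400/25131348443349418543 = -274542499864061.86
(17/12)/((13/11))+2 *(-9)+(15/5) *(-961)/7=-468095/1092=-428.66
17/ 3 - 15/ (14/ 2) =3.52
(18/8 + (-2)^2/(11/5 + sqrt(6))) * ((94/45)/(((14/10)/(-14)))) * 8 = 232744/261 - 150400 * sqrt(6)/261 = -519.77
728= 728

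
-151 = -151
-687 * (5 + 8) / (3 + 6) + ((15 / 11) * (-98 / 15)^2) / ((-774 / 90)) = -472575 / 473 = -999.10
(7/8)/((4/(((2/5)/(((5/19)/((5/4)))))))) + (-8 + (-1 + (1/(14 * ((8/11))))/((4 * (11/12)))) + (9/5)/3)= -3565/448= -7.96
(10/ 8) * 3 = 15/ 4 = 3.75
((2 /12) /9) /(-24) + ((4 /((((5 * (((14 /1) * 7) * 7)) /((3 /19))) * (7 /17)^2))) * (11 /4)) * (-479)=-2961805169 /2069277840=-1.43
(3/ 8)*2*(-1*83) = -249/ 4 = -62.25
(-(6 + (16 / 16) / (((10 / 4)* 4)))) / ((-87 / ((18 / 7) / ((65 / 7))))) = 183 / 9425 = 0.02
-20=-20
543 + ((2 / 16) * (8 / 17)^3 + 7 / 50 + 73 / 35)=937565277 / 1719550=545.24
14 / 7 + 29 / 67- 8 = -373 / 67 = -5.57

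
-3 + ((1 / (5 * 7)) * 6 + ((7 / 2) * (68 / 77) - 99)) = -38014 / 385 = -98.74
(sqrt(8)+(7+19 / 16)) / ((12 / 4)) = 2*sqrt(2) / 3+131 / 48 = 3.67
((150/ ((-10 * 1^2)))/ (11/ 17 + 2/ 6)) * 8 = -612/ 5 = -122.40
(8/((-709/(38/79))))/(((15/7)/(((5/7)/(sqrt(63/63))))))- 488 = -82000408/168033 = -488.00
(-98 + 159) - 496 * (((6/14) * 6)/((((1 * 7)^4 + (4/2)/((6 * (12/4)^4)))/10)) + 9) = -4501005641/1021027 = -4408.31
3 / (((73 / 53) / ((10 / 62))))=0.35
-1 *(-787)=787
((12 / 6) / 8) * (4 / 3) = 1 / 3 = 0.33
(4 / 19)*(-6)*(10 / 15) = -0.84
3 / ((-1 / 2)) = -6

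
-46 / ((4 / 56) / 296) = -190624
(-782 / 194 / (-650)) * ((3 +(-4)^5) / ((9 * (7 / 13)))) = -399211 / 305550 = -1.31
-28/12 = -7/3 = -2.33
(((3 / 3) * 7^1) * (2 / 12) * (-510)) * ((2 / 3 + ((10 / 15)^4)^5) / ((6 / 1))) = -691857524225 / 10460353203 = -66.14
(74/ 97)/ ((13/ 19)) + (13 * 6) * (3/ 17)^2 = 3.54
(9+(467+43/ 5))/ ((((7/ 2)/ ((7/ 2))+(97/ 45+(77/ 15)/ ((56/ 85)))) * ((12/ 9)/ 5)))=654210/ 3941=166.00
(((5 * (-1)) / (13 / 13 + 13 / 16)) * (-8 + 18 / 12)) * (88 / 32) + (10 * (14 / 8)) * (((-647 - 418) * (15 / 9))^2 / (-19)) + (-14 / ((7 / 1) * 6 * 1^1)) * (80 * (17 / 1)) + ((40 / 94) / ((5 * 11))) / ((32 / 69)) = -19842436776043 / 6836808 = -2902295.45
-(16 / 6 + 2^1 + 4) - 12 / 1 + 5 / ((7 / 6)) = -344 / 21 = -16.38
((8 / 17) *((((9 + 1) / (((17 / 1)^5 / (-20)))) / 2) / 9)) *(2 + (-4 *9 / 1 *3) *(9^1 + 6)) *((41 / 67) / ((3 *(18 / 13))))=344957600 / 392983760889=0.00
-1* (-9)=9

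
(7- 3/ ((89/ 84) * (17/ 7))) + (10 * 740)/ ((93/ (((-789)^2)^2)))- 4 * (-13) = 1446296735281553993/ 46903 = 30835911035148.16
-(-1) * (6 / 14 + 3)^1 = 3.43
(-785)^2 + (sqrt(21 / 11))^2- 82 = 6777594 / 11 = 616144.91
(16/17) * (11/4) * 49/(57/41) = 88396/969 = 91.22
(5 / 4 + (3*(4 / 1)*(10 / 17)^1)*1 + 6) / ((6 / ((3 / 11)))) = 973 / 1496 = 0.65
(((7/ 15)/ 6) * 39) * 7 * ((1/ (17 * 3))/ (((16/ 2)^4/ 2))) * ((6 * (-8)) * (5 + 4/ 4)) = -0.06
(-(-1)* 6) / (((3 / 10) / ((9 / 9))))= 20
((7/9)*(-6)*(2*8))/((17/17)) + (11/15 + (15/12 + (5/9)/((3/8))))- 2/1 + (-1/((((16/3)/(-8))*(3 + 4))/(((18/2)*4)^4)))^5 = 54815082293346087011931667118333057/9075780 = 6039710338212923518632191000.00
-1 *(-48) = 48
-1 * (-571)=571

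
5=5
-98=-98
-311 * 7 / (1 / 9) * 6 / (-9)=13062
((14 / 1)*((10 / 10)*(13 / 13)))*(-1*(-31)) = 434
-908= -908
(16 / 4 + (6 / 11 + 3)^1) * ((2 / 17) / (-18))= -83 / 1683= -0.05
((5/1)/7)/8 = 5/56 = 0.09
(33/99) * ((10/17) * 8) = 80/51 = 1.57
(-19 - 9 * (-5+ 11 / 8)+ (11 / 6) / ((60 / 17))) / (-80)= -0.18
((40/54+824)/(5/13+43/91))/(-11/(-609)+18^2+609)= 7910707/7670808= 1.03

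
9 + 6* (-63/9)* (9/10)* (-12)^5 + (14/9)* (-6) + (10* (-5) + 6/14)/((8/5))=9405818.28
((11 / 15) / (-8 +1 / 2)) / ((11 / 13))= -26 / 225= -0.12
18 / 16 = 9 / 8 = 1.12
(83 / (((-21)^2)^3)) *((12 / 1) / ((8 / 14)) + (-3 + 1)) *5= 7885 / 85766121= 0.00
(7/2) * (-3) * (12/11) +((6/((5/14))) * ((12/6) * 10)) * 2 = 7266/11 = 660.55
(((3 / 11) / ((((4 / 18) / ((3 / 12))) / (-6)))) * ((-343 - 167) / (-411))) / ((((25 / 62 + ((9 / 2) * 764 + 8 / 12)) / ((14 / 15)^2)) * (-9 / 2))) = 88536 / 688555835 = 0.00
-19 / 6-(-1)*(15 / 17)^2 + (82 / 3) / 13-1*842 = -18986801 / 22542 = -842.29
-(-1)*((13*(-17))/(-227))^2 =48841/51529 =0.95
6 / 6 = 1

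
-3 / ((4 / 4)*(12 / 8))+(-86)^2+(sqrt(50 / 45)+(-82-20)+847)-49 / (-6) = sqrt(10) / 3+48883 / 6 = 8148.22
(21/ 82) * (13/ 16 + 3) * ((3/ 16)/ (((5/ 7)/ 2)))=26901/ 52480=0.51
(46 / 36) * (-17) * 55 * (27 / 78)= -413.56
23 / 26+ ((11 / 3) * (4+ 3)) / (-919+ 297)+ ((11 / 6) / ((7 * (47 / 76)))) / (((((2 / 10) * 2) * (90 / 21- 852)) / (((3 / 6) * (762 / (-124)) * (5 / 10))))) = 236371971817 / 279640984272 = 0.85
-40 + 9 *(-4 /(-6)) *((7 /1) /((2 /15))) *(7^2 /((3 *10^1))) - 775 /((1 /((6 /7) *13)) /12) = -1444157 /14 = -103154.07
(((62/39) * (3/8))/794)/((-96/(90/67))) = -465/44260736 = -0.00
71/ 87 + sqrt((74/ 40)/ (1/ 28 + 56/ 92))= 71/ 87 + sqrt(494431)/ 415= 2.51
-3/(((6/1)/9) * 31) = -9/62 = -0.15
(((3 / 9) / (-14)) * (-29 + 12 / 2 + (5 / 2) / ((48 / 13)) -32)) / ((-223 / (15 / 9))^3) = -93125 / 172464945984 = -0.00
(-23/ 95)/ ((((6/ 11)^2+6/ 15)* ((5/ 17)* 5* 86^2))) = -0.00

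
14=14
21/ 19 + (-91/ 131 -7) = -16401/ 2489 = -6.59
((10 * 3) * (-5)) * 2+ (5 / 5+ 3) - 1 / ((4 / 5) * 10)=-2369 / 8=-296.12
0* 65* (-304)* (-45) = 0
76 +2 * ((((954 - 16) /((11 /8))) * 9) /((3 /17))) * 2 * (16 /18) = 4084684 /33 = 123778.30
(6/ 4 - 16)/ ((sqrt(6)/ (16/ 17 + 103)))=-17081 * sqrt(6)/ 68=-615.29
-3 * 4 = -12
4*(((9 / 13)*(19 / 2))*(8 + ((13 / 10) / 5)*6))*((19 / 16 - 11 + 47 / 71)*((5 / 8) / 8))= -84966651 / 472576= -179.79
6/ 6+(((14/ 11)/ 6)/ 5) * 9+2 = 186/ 55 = 3.38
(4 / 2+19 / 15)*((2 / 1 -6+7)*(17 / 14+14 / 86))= 5803 / 430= 13.50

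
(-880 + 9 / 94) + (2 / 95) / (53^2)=-22071843717 / 25084370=-879.90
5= 5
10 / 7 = 1.43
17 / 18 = 0.94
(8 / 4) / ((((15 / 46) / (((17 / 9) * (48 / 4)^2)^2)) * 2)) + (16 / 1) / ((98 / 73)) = 166768696 / 735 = 226896.19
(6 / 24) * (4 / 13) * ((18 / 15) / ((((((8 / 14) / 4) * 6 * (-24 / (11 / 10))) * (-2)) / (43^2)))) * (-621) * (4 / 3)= -3778.36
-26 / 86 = -13 / 43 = -0.30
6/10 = 3/5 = 0.60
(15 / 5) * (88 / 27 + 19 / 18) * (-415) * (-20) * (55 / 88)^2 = 12086875 / 288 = 41968.32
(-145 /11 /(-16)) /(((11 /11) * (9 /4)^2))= 145 /891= 0.16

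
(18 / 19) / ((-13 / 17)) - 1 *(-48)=11550 / 247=46.76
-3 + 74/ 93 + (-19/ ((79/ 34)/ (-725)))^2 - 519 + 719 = 20399824995695/ 580413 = 35147084.91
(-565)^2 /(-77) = -319225 /77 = -4145.78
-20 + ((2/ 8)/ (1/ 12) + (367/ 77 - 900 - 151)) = -81869/ 77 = -1063.23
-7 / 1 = -7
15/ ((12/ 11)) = 55/ 4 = 13.75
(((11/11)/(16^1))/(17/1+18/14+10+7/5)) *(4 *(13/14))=65/8312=0.01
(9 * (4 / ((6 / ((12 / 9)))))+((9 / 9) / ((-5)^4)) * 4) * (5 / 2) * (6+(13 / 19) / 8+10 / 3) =358203 / 1900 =188.53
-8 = -8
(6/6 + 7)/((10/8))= 32/5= 6.40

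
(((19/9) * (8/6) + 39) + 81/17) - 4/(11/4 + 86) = 7582556/162945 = 46.53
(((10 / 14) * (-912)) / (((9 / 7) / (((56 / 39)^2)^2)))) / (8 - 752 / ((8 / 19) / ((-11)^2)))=7474216960 / 749894959827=0.01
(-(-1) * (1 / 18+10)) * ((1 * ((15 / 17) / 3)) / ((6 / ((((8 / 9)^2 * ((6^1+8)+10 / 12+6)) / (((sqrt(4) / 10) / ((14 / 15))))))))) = 12670000 / 334611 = 37.86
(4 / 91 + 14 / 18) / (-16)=-673 / 13104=-0.05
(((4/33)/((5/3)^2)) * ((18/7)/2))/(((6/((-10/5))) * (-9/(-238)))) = -136/275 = -0.49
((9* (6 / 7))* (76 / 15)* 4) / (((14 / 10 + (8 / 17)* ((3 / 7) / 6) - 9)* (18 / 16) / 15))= -620160 / 2251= -275.50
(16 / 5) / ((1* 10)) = 8 / 25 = 0.32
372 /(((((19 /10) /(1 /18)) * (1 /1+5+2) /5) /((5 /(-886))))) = -3875 /101004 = -0.04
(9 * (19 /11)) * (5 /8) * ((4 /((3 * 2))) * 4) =285 /11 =25.91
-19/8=-2.38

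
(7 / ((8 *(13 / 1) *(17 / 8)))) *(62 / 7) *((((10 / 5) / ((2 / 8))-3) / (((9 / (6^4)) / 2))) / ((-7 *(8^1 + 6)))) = -44640 / 10829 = -4.12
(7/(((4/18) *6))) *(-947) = -19887/4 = -4971.75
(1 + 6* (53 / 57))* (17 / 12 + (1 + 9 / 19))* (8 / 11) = 164750 / 11913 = 13.83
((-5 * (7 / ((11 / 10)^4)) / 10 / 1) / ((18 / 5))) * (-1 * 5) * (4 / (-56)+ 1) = 406250 / 131769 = 3.08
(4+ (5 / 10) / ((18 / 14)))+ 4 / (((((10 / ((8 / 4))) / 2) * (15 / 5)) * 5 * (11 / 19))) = 22637 / 4950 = 4.57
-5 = -5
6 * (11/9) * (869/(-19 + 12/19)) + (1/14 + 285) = -906811/14658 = -61.86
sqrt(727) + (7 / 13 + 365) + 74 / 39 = sqrt(727) + 14330 / 39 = 394.40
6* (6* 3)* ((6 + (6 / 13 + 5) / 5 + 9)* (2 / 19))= 225936 / 1235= 182.94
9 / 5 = 1.80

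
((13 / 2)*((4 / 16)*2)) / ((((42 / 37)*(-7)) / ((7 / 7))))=-481 / 1176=-0.41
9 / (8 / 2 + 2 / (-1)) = 9 / 2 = 4.50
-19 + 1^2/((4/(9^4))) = 6485/4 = 1621.25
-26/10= -13/5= -2.60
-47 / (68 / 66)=-1551 / 34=-45.62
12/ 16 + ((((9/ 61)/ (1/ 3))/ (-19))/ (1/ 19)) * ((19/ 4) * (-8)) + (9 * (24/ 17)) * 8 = 494511/ 4148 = 119.22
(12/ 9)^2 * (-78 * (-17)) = 7072/ 3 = 2357.33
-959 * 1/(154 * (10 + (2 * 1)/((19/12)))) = -2603/4708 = -0.55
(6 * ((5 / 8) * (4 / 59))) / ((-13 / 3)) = -0.06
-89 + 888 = 799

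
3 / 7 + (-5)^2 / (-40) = -11 / 56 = -0.20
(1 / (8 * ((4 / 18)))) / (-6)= -3 / 32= -0.09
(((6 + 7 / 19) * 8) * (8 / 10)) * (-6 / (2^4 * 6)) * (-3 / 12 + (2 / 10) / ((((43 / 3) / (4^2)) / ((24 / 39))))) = 152339 / 531050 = 0.29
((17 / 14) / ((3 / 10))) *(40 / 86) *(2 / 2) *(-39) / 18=-11050 / 2709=-4.08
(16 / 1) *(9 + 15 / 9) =512 / 3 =170.67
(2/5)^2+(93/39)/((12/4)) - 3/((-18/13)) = 2029/650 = 3.12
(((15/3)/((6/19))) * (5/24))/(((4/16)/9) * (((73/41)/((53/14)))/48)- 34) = -6193050/63833537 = -0.10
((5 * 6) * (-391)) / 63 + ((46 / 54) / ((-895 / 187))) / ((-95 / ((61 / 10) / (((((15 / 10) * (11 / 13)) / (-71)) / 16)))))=-47346067226 / 241045875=-196.42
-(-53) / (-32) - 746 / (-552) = -673 / 2208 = -0.30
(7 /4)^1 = 7 /4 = 1.75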